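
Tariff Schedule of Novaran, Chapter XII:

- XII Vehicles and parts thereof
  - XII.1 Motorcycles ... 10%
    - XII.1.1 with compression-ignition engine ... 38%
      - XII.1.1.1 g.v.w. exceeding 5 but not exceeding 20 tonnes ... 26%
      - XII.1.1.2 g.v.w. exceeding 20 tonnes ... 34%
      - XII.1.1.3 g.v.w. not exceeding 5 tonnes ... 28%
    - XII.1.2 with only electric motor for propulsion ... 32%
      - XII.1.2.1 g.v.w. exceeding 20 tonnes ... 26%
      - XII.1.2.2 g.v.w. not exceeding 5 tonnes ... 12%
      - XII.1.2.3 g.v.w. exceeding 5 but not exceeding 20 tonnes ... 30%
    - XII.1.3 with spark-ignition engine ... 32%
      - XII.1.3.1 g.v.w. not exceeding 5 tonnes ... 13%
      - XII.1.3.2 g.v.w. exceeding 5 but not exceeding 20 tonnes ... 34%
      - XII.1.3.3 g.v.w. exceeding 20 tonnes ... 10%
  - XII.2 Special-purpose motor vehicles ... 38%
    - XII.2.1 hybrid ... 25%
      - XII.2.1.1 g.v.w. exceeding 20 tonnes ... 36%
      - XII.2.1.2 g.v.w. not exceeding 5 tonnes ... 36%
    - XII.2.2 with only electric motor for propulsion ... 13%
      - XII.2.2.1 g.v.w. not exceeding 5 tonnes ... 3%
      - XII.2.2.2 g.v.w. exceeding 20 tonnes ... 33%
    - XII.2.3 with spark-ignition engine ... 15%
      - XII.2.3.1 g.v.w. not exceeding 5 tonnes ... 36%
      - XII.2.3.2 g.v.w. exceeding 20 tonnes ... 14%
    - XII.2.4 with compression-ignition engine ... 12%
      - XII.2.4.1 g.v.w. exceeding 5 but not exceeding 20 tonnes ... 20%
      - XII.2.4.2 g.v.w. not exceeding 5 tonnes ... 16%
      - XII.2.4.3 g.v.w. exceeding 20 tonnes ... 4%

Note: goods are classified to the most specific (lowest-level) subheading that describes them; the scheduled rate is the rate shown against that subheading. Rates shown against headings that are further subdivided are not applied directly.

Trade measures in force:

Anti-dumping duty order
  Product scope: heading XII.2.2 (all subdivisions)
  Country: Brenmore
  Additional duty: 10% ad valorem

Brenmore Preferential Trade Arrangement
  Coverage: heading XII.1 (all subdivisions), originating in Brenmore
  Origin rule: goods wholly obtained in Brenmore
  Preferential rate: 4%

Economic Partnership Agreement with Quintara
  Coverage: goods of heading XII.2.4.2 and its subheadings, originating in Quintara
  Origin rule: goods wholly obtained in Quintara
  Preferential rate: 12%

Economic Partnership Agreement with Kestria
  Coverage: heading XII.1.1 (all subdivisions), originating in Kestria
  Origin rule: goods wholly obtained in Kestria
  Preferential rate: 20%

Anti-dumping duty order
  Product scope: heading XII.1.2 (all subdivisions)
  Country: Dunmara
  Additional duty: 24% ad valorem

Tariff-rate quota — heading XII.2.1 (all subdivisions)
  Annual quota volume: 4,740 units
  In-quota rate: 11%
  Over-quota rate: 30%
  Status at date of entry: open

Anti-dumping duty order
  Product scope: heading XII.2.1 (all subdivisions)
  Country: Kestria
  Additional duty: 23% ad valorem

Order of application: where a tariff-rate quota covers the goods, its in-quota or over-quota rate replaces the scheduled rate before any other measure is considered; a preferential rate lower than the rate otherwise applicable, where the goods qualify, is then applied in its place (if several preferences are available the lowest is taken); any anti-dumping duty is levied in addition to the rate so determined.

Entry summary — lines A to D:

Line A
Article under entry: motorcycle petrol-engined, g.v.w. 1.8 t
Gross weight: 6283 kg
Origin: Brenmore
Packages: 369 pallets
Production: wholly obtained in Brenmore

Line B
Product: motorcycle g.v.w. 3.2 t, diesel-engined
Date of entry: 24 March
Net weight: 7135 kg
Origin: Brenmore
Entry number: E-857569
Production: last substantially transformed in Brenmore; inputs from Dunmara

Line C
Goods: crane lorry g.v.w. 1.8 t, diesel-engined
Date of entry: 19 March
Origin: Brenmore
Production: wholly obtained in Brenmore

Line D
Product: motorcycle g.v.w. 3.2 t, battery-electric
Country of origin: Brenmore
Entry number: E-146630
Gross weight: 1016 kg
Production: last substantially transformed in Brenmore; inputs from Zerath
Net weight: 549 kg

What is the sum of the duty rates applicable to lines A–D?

60%

Line A: motorcycle → XII.1; petrol-engined → XII.1.3; g.v.w. 1.8 t → XII.1.3.1. Scheduled 13%. Brenmore agreement on XII.1: wholly obtained → 4% available; preferential 4%. → 4%.
Line B: motorcycle → XII.1; diesel-engined → XII.1.1; g.v.w. 3.2 t → XII.1.1.3. Scheduled 28%. Brenmore agreement on XII.1: not wholly obtained. → 28%.
Line C: crane lorry → XII.2; diesel-engined → XII.2.4; g.v.w. 1.8 t → XII.2.4.2. Scheduled 16%. Brenmore agreement on XII.1: XII.2.4.2 not covered. → 16%.
Line D: motorcycle → XII.1; battery-electric → XII.1.2; g.v.w. 3.2 t → XII.1.2.2. Scheduled 12%. Brenmore agreement on XII.1: not wholly obtained. → 12%.
Sum: 4% + 28% + 16% + 12% = 60%.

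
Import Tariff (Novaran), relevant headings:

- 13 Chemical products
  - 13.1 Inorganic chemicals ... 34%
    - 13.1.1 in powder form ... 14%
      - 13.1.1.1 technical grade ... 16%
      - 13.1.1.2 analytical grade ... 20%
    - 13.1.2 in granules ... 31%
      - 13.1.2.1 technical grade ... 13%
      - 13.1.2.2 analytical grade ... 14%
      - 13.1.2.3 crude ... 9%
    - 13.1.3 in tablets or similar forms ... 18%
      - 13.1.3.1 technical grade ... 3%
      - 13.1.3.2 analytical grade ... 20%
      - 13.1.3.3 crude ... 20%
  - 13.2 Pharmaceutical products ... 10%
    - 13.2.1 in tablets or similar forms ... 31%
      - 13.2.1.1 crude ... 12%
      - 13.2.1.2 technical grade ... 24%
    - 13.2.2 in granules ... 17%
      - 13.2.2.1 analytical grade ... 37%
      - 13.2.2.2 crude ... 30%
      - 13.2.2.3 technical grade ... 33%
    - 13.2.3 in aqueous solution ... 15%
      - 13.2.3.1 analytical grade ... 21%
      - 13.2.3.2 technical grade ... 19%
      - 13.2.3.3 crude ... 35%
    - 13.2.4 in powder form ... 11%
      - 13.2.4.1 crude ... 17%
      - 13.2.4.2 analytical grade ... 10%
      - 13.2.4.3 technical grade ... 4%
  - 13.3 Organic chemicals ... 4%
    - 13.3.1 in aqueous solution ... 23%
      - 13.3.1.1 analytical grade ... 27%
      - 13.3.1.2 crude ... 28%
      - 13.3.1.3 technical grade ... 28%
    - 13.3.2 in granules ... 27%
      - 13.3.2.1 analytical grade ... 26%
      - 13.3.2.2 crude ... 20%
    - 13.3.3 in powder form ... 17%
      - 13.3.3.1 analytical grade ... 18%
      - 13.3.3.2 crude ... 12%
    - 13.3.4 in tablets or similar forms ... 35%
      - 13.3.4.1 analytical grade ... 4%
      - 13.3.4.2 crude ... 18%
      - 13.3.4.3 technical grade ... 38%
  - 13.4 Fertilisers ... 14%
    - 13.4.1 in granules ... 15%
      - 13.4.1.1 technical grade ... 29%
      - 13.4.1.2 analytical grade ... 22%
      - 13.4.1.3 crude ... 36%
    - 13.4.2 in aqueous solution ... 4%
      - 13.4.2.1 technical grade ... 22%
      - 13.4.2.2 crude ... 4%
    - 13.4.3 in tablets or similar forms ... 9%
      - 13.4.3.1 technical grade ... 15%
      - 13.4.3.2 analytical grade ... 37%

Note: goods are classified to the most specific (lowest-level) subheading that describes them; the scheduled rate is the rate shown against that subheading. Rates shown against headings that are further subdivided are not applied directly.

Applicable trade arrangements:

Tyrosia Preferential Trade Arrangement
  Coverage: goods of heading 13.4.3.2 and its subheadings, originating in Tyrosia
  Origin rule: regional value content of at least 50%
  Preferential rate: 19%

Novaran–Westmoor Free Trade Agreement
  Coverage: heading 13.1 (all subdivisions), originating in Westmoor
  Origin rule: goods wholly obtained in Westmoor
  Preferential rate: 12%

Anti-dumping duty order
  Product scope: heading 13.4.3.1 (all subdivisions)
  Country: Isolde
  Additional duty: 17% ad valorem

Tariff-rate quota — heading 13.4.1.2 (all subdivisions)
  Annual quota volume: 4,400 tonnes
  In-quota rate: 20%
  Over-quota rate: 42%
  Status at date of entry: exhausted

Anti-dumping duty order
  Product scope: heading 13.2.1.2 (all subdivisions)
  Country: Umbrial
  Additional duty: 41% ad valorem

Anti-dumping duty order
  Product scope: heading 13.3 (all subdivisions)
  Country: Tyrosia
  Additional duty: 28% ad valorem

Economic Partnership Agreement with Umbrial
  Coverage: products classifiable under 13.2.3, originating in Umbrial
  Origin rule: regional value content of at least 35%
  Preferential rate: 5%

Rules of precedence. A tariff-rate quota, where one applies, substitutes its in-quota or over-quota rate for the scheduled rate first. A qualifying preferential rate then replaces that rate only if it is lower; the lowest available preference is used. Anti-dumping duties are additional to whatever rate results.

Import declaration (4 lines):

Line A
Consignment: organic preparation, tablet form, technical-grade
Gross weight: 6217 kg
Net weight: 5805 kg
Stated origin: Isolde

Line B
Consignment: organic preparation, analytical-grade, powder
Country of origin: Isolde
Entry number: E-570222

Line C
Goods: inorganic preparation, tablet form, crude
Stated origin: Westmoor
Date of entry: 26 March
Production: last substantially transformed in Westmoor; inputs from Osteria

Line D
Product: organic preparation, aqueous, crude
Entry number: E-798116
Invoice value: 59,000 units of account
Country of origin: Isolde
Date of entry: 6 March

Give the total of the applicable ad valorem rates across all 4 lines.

104%

Line A: organic → 13.3; tablet form → 13.3.4; technical-grade → 13.3.4.3. Scheduled 38%. No special measure applies. → 38%.
Line B: organic → 13.3; powder → 13.3.3; analytical-grade → 13.3.3.1. Scheduled 18%. No special measure applies. → 18%.
Line C: inorganic → 13.1; tablet form → 13.1.3; crude → 13.1.3.3. Scheduled 20%. Westmoor agreement on 13.1: not wholly obtained. → 20%.
Line D: organic → 13.3; aqueous → 13.3.1; crude → 13.3.1.2. Scheduled 28%. No special measure applies. → 28%.
Sum: 38% + 18% + 20% + 28% = 104%.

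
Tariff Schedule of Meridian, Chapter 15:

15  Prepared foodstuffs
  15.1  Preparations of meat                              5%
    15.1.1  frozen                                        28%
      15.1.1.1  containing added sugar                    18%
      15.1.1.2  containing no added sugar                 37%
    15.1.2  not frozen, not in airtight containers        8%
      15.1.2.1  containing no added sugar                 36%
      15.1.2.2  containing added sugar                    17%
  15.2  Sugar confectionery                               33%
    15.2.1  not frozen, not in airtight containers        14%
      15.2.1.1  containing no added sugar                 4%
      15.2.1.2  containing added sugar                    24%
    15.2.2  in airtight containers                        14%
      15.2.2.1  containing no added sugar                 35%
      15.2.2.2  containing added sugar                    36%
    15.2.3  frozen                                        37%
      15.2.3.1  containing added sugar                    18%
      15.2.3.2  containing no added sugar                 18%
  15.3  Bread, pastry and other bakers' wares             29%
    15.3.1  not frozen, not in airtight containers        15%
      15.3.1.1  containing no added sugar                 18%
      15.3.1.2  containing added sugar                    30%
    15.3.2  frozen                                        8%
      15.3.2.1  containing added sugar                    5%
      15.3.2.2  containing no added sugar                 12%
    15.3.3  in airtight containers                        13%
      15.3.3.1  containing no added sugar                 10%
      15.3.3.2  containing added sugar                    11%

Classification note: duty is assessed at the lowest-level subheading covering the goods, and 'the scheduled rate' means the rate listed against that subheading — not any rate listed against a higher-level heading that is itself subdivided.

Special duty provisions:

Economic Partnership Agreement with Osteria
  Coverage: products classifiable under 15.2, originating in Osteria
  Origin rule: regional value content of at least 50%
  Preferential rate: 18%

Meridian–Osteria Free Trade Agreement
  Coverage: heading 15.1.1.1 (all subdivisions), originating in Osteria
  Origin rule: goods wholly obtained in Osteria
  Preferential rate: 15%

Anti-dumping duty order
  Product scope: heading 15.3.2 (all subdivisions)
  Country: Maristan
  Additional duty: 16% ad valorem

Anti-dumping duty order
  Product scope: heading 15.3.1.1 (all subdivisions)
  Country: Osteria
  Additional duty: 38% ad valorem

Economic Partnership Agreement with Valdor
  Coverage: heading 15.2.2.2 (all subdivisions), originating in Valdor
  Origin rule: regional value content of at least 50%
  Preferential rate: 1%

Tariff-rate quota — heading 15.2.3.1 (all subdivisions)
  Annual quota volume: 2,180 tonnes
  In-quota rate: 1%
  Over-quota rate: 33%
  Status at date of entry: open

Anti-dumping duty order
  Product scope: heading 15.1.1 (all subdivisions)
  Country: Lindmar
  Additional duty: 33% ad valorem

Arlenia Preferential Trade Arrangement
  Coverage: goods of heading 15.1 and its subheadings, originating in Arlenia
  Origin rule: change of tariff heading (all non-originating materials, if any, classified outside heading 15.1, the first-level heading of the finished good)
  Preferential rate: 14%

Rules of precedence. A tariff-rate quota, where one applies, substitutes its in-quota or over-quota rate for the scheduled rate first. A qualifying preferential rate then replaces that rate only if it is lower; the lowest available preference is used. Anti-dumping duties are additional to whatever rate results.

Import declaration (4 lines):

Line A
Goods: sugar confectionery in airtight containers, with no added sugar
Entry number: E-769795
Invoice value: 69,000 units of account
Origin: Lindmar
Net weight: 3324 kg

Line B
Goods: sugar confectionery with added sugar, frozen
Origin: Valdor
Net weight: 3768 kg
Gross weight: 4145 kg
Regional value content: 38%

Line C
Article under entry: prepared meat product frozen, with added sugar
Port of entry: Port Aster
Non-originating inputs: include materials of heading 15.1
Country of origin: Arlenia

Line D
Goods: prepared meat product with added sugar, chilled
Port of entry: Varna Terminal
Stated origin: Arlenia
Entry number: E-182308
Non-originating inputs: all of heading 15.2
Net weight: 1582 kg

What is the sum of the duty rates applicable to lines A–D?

68%

Line A: sugar confectionery → 15.2; in airtight containers → 15.2.2; with no added sugar → 15.2.2.1. Scheduled 35%. No special measure applies. → 35%.
Line B: sugar confectionery → 15.2; frozen → 15.2.3; with added sugar → 15.2.3.1. Scheduled 18%. quota on 15.2.3.1 open → in-quota 1%; Valdor agreement on 15.2.2.2: 15.2.3.1 not covered. → 1%.
Line C: prepared meat product → 15.1; frozen → 15.1.1; with added sugar → 15.1.1.1. Scheduled 18%. Arlenia agreement on 15.1: CTH not met. → 18%.
Line D: prepared meat product → 15.1; chilled → 15.1.2; with added sugar → 15.1.2.2. Scheduled 17%. Arlenia agreement on 15.1: CTH met → 14% available; preferential 14%. → 14%.
Sum: 35% + 1% + 18% + 14% = 68%.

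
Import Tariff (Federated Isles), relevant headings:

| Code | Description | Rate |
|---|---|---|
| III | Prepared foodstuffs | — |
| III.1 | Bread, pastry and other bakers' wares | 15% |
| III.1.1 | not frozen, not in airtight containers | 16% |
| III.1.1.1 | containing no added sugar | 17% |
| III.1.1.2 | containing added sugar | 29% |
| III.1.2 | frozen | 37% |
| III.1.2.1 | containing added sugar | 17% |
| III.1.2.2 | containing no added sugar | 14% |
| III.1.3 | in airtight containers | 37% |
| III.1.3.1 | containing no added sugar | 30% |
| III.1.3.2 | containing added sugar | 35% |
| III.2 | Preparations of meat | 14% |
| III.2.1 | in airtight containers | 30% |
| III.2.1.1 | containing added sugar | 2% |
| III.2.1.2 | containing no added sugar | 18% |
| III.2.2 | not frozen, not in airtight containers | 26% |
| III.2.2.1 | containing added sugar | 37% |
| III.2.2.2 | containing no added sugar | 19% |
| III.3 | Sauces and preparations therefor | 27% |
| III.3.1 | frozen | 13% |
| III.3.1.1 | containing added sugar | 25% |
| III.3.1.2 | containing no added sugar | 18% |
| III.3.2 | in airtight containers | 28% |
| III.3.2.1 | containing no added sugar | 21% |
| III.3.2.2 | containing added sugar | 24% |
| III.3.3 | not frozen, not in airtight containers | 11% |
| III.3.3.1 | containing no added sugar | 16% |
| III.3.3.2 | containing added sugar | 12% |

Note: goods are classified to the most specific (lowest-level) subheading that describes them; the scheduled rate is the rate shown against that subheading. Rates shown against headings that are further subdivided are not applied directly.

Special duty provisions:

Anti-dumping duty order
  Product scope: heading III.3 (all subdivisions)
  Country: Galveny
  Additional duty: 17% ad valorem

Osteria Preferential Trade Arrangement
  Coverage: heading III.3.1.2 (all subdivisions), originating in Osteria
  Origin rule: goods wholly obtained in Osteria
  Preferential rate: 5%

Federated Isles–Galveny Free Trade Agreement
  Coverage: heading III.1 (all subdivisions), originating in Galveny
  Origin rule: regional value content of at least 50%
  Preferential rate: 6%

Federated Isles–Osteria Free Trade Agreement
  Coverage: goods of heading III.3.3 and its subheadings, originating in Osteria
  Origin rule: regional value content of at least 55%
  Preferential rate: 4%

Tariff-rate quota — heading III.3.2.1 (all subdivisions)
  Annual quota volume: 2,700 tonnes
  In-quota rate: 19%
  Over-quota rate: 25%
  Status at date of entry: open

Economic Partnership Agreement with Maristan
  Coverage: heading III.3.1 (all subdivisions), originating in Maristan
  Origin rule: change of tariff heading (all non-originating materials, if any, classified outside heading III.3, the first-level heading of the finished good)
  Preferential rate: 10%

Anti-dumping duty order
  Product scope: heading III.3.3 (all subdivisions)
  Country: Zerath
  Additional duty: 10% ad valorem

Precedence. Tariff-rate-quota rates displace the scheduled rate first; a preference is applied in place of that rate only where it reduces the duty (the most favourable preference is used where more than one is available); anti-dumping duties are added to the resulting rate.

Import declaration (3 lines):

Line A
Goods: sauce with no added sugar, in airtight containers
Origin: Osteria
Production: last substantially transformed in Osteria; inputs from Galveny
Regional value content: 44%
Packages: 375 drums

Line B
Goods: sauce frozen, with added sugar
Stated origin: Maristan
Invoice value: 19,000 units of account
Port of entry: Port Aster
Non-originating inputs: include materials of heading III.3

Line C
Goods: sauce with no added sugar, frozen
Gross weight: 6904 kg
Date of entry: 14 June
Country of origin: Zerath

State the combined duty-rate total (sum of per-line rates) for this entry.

Line A: sauce → III.3; in airtight containers → III.3.2; with no added sugar → III.3.2.1. Scheduled 21%. quota on III.3.2.1 open → in-quota 19%; Osteria agreement on III.3.1.2: III.3.2.1 not covered; Osteria agreement on III.3.3: III.3.2.1 not covered. → 19%.
Line B: sauce → III.3; frozen → III.3.1; with added sugar → III.3.1.1. Scheduled 25%. Maristan agreement on III.3.1: CTH not met. → 25%.
Line C: sauce → III.3; frozen → III.3.1; with no added sugar → III.3.1.2. Scheduled 18%. No special measure applies. → 18%.
Sum: 19% + 25% + 18% = 62%.

62%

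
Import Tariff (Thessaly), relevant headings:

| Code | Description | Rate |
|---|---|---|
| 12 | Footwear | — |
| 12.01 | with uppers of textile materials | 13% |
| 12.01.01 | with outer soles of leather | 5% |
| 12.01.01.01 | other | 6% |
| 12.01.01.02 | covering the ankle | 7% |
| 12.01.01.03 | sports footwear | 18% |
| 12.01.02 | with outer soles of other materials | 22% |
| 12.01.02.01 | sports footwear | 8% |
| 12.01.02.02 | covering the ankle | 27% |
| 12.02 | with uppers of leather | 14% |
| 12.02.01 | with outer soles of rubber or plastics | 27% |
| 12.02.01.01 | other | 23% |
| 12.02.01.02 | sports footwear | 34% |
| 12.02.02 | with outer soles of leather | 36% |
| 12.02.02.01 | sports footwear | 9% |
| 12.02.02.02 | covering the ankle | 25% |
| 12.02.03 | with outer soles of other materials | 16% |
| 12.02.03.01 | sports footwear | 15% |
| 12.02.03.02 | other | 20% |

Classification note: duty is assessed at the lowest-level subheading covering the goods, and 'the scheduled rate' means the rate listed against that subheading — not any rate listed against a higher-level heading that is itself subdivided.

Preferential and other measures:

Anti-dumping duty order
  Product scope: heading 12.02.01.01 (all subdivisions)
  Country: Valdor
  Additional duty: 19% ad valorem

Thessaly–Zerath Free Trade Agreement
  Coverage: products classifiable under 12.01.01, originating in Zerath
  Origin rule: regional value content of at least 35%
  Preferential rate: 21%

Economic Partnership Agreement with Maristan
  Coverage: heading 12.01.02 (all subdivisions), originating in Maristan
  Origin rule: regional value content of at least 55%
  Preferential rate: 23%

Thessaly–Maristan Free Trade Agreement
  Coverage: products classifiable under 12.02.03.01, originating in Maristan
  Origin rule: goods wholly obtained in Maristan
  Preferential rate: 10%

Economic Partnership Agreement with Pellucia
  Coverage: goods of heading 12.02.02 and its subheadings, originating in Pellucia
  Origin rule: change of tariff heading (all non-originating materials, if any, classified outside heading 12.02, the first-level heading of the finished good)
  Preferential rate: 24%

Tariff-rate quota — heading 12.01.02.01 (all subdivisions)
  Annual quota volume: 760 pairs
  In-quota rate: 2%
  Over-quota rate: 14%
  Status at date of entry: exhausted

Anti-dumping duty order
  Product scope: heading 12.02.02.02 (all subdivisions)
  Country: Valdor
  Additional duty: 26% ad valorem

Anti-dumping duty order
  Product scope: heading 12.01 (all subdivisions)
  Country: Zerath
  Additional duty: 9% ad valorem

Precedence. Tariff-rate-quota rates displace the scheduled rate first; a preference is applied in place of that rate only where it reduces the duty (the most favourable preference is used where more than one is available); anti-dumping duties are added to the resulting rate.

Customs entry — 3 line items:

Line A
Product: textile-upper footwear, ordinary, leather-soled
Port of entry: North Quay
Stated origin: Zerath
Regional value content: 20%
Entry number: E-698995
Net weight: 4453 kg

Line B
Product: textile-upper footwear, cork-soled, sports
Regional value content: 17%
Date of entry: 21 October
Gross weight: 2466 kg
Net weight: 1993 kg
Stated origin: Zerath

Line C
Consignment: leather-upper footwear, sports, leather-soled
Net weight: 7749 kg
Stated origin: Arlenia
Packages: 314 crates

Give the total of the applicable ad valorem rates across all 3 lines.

Line A: textile-upper → 12.01; leather-soled → 12.01.01; ordinary → 12.01.01.01. Scheduled 6%. Zerath agreement on 12.01.01: RVC < 35%; anti-dumping (Zerath, 12.01): +9%; total 6% + 9% = 15%. → 15%.
Line B: textile-upper → 12.01; cork-soled → 12.01.02; sports → 12.01.02.01. Scheduled 8%. quota on 12.01.02.01 exhausted → over-quota 14%; Zerath agreement on 12.01.01: 12.01.02.01 not covered; anti-dumping (Zerath, 12.01): +9%; total 14% + 9% = 23%. → 23%.
Line C: leather-upper → 12.02; leather-soled → 12.02.02; sports → 12.02.02.01. Scheduled 9%. No special measure applies. → 9%.
Sum: 15% + 23% + 9% = 47%.

47%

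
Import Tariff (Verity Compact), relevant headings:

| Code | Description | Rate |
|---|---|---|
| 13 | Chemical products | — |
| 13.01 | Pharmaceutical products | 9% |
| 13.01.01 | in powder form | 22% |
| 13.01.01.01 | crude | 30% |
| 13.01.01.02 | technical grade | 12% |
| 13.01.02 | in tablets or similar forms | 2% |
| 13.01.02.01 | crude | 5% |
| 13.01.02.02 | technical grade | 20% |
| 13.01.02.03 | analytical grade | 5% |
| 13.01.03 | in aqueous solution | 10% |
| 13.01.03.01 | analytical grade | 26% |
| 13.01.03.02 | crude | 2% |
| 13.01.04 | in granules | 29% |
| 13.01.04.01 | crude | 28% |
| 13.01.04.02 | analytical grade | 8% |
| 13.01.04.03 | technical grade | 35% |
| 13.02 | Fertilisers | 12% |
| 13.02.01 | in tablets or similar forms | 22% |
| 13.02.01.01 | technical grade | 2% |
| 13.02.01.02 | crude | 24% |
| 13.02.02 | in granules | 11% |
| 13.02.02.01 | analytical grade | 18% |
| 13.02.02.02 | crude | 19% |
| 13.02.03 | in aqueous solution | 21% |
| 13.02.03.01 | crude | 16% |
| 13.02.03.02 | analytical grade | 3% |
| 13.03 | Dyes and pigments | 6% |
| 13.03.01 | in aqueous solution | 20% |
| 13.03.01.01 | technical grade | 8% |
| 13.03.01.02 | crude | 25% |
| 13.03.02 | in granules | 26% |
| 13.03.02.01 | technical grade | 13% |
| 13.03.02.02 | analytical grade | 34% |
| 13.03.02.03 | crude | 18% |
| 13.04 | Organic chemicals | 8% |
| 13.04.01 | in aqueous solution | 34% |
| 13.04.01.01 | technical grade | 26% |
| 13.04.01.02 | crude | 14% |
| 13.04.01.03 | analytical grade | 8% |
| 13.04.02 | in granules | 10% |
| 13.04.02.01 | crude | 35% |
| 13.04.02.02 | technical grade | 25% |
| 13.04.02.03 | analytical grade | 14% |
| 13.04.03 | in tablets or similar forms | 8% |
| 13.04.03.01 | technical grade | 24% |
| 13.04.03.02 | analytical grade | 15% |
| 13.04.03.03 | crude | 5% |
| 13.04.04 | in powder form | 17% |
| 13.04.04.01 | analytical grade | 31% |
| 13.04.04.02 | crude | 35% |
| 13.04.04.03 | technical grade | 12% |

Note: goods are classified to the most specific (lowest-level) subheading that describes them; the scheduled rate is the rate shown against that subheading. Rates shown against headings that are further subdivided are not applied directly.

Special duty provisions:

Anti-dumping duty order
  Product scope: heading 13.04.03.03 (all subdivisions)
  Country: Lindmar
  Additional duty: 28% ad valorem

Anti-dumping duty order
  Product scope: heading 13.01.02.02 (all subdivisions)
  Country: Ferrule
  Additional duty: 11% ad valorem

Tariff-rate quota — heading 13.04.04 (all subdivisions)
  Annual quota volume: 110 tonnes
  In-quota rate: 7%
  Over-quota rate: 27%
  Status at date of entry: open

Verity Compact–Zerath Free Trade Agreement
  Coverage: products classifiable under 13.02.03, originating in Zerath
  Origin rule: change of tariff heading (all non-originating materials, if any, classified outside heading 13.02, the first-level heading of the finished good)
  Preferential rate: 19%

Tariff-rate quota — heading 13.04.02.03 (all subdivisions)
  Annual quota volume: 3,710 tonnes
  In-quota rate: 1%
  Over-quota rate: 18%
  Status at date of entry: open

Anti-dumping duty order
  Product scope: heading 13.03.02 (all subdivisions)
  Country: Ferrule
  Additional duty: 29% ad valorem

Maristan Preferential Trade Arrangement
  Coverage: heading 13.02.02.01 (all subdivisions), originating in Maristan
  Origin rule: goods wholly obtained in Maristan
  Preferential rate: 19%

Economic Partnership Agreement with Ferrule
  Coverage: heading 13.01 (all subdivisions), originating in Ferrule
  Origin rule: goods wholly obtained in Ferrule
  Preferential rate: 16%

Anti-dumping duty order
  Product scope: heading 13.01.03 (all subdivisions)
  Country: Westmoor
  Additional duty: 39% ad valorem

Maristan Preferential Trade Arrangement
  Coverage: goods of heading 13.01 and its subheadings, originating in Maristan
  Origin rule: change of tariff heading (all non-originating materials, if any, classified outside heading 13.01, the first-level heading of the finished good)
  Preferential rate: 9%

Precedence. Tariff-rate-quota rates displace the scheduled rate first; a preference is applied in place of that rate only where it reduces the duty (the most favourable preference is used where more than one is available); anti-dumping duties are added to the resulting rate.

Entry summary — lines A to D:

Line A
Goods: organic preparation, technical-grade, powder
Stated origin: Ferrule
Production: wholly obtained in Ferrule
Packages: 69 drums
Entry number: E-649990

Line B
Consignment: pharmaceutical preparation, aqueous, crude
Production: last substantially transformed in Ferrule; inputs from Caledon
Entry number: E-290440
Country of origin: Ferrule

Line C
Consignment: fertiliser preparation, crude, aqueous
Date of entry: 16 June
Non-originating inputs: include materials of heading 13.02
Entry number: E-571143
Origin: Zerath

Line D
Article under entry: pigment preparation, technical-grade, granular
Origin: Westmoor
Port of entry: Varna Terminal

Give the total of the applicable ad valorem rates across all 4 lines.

Line A: organic → 13.04; powder → 13.04.04; technical-grade → 13.04.04.03. Scheduled 12%. quota on 13.04.04 open → in-quota 7%; Ferrule agreement on 13.01: 13.04.04.03 not covered. → 7%.
Line B: pharmaceutical → 13.01; aqueous → 13.01.03; crude → 13.01.03.02. Scheduled 2%. Ferrule agreement on 13.01: not wholly obtained. → 2%.
Line C: fertiliser → 13.02; aqueous → 13.02.03; crude → 13.02.03.01. Scheduled 16%. Zerath agreement on 13.02.03: CTH not met. → 16%.
Line D: pigment → 13.03; granular → 13.03.02; technical-grade → 13.03.02.01. Scheduled 13%. No special measure applies. → 13%.
Sum: 7% + 2% + 16% + 13% = 38%.

38%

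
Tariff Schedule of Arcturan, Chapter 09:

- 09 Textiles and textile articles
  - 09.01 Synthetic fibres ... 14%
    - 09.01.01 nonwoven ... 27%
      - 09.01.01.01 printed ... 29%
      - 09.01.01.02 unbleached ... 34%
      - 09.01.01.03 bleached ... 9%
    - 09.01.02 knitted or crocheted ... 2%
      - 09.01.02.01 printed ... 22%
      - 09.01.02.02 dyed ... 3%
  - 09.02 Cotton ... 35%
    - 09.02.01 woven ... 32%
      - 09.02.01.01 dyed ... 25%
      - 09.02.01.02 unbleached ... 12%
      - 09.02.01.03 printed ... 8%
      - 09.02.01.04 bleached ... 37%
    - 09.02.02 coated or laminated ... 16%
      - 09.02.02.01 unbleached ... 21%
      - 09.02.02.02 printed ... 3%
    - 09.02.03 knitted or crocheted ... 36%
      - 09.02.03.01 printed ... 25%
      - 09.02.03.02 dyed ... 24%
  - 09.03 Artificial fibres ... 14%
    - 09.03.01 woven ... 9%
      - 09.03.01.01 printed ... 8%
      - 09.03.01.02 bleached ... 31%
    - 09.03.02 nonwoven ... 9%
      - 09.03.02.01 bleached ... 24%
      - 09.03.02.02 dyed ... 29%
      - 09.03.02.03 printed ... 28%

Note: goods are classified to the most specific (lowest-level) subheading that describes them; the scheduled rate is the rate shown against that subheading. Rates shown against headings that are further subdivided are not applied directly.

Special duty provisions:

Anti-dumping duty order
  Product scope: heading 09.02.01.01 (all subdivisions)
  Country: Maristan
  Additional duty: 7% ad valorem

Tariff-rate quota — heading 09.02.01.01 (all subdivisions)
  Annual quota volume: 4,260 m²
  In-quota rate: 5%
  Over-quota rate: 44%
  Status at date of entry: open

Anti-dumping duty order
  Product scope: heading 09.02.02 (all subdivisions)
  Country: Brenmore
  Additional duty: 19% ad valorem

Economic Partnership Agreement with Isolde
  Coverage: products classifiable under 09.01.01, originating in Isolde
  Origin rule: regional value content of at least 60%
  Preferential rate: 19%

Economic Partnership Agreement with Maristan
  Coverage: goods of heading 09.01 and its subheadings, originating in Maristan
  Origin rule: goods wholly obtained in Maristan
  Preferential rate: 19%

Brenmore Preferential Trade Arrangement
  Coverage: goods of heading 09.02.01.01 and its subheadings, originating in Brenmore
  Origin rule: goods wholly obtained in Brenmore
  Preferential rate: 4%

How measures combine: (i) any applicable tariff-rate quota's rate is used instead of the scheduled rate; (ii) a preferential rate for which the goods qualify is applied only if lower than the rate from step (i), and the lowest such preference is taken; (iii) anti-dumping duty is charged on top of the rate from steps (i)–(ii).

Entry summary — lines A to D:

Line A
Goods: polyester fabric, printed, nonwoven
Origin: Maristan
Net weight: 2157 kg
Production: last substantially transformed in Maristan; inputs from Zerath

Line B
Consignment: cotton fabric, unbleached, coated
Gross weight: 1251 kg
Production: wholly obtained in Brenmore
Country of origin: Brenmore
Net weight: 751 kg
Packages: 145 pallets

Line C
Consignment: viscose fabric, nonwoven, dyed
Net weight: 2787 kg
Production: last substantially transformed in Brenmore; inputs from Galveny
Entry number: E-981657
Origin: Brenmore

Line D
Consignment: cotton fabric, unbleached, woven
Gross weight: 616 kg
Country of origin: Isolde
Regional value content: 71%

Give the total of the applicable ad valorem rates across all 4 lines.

Line A: polyester → 09.01; nonwoven → 09.01.01; printed → 09.01.01.01. Scheduled 29%. Maristan agreement on 09.01: not wholly obtained. → 29%.
Line B: cotton → 09.02; coated → 09.02.02; unbleached → 09.02.02.01. Scheduled 21%. Brenmore agreement on 09.02.01.01: 09.02.02.01 not covered; anti-dumping (Brenmore, 09.02.02): +19%; total 21% + 19% = 40%. → 40%.
Line C: viscose → 09.03; nonwoven → 09.03.02; dyed → 09.03.02.02. Scheduled 29%. Brenmore agreement on 09.02.01.01: 09.03.02.02 not covered. → 29%.
Line D: cotton → 09.02; woven → 09.02.01; unbleached → 09.02.01.02. Scheduled 12%. Isolde agreement on 09.01.01: 09.02.01.02 not covered. → 12%.
Sum: 29% + 40% + 29% + 12% = 110%.

110%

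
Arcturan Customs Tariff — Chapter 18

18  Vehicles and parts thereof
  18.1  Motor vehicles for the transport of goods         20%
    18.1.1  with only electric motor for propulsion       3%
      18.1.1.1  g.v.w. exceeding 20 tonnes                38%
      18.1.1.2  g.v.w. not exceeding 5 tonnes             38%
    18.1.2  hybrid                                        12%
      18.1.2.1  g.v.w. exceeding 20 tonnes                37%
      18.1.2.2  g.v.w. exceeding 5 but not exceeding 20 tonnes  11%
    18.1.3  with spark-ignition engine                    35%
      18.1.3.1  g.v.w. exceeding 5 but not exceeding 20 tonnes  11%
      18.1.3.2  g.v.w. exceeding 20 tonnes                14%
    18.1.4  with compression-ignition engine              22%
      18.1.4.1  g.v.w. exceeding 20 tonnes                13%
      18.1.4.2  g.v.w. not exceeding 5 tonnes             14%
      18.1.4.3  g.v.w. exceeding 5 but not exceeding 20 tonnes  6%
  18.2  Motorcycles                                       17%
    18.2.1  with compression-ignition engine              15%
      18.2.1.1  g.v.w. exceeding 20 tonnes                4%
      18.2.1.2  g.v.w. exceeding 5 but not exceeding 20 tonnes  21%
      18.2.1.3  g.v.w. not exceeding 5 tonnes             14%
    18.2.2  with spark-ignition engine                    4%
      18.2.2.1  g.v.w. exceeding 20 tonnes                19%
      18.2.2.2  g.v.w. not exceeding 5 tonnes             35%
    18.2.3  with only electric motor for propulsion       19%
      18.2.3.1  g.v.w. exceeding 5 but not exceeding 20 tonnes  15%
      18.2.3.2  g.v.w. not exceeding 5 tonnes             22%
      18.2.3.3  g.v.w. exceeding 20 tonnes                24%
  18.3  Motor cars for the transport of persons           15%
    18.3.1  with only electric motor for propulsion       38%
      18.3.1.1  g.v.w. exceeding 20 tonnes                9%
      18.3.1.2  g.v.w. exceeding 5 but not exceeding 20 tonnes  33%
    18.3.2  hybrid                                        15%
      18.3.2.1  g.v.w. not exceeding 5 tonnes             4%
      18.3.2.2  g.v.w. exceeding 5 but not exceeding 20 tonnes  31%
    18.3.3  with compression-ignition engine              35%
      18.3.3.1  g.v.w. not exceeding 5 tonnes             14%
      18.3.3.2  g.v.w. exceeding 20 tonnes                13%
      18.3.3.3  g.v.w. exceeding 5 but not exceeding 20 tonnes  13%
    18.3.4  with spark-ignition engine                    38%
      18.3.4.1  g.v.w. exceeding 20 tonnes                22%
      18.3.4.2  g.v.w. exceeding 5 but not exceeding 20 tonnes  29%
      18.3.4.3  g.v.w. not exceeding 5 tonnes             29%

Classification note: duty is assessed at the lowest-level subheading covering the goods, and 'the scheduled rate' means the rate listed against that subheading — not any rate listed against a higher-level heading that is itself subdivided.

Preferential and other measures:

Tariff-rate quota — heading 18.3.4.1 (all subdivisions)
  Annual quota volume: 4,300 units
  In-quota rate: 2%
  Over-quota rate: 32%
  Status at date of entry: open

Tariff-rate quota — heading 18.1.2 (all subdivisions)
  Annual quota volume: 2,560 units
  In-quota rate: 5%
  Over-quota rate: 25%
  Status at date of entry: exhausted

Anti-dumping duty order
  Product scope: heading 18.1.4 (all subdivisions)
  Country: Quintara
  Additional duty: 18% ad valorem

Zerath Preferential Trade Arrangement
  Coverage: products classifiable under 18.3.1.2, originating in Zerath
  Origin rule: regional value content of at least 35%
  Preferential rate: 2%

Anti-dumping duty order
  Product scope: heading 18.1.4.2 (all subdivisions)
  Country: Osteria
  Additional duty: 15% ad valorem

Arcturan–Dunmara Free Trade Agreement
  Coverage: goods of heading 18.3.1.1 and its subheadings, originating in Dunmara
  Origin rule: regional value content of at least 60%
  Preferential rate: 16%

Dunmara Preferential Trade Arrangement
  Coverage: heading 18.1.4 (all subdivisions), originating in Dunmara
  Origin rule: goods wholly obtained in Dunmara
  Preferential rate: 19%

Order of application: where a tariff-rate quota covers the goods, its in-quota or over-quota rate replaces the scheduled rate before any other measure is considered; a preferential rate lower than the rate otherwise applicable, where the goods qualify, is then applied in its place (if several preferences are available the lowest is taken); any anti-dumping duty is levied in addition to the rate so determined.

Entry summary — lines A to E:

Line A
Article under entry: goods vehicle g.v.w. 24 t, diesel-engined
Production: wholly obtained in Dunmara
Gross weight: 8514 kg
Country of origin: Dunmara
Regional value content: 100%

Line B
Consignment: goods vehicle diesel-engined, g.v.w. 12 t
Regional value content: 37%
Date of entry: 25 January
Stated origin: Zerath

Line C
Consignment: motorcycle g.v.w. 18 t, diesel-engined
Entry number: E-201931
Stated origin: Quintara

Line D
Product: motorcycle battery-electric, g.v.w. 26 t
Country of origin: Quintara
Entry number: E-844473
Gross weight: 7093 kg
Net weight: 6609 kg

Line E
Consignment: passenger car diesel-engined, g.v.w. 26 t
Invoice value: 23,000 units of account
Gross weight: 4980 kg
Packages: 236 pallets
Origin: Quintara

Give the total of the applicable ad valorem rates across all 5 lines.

77%

Line A: goods vehicle → 18.1; diesel-engined → 18.1.4; g.v.w. 24 t → 18.1.4.1. Scheduled 13%. Dunmara agreement on 18.3.1.1: 18.1.4.1 not covered; Dunmara agreement on 18.1.4: wholly obtained → 19% available; preference 19% not lower than 13% → no reduction. → 13%.
Line B: goods vehicle → 18.1; diesel-engined → 18.1.4; g.v.w. 12 t → 18.1.4.3. Scheduled 6%. Zerath agreement on 18.3.1.2: 18.1.4.3 not covered. → 6%.
Line C: motorcycle → 18.2; diesel-engined → 18.2.1; g.v.w. 18 t → 18.2.1.2. Scheduled 21%. No special measure applies. → 21%.
Line D: motorcycle → 18.2; battery-electric → 18.2.3; g.v.w. 26 t → 18.2.3.3. Scheduled 24%. No special measure applies. → 24%.
Line E: passenger car → 18.3; diesel-engined → 18.3.3; g.v.w. 26 t → 18.3.3.2. Scheduled 13%. No special measure applies. → 13%.
Sum: 13% + 6% + 21% + 24% + 13% = 77%.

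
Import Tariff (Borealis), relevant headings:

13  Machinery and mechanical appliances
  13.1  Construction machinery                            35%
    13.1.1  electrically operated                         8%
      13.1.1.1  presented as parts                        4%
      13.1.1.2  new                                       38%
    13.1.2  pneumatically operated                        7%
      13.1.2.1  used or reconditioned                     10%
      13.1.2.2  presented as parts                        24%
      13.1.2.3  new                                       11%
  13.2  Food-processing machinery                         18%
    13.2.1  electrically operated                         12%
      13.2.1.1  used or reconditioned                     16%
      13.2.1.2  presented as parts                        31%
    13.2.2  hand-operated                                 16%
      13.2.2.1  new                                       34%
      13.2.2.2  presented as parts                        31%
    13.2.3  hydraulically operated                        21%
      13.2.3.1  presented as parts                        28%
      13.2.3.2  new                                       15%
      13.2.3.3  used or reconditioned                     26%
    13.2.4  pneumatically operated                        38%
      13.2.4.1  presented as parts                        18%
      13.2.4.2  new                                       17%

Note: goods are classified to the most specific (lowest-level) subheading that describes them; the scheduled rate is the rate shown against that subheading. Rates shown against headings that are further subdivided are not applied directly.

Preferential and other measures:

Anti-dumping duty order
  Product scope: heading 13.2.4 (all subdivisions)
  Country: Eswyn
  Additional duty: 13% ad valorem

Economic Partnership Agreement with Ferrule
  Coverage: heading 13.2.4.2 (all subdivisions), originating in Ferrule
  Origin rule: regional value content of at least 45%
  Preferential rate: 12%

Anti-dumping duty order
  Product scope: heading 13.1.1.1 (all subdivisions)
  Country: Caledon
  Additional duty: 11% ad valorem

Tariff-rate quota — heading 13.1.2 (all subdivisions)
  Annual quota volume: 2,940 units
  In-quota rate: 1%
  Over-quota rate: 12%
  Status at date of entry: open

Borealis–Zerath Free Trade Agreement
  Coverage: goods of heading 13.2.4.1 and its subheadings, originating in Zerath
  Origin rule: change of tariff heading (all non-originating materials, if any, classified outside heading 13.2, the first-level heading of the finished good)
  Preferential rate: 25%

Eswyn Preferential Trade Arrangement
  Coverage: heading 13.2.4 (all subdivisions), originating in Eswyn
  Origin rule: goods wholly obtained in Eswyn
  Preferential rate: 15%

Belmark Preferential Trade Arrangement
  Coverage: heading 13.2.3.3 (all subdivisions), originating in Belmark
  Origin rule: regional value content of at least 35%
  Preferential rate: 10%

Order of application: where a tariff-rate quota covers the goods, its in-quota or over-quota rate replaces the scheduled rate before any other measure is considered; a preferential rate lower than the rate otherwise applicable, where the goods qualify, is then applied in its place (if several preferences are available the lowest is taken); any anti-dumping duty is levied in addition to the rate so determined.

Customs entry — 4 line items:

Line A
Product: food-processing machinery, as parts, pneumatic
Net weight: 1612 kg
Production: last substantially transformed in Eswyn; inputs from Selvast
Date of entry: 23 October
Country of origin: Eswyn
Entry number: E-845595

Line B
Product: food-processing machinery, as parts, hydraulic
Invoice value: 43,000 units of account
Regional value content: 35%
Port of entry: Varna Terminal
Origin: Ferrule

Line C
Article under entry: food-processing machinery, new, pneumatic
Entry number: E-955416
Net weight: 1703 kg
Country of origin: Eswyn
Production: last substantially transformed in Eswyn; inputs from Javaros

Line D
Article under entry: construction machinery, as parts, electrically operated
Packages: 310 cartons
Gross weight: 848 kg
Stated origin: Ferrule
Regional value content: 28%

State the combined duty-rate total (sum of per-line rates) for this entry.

Line A: food-processing → 13.2; pneumatic → 13.2.4; as parts → 13.2.4.1. Scheduled 18%. Eswyn agreement on 13.2.4: not wholly obtained; anti-dumping (Eswyn, 13.2.4): +13%; total 18% + 13% = 31%. → 31%.
Line B: food-processing → 13.2; hydraulic → 13.2.3; as parts → 13.2.3.1. Scheduled 28%. Ferrule agreement on 13.2.4.2: 13.2.3.1 not covered. → 28%.
Line C: food-processing → 13.2; pneumatic → 13.2.4; new → 13.2.4.2. Scheduled 17%. Eswyn agreement on 13.2.4: not wholly obtained; anti-dumping (Eswyn, 13.2.4): +13%; total 17% + 13% = 30%. → 30%.
Line D: construction → 13.1; electrically operated → 13.1.1; as parts → 13.1.1.1. Scheduled 4%. Ferrule agreement on 13.2.4.2: 13.1.1.1 not covered. → 4%.
Sum: 31% + 28% + 30% + 4% = 93%.

93%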